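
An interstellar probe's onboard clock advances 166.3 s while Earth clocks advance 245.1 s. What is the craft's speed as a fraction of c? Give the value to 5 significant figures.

γ = Δt/τ₀ = 245.1/166.3 = 1.473842
β = √(1 − 1/γ²) = √(1 − 1/1.473842²) = 0.73460

β ≈ 0.73460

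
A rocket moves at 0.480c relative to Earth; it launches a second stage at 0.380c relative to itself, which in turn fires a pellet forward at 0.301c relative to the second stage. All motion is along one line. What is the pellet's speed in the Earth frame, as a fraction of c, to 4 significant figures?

Compose boost 2: (0.380 + 0.480)/(1 + 0.380×0.480) = 0.8600/1.18240 = 0.727334
Compose boost 3: (0.301 + 0.727334)/(1 + 0.301×0.727334) = 1.02833/1.21893 = 0.8436

u ≈ 0.8436c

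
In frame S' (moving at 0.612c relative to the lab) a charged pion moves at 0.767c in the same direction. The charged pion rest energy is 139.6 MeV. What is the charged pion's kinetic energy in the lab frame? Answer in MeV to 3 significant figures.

u_lab = (0.767 + 0.612)/(1 + 0.767×0.612) = 0.938476
γ = 1/√(1 − 0.938476²) = 2.8957
K = (γ − 1)m₀c² = (2.8957 − 1) × 139.6 = 1.8957 × 139.6 = 265 MeV

K ≈ 265 MeV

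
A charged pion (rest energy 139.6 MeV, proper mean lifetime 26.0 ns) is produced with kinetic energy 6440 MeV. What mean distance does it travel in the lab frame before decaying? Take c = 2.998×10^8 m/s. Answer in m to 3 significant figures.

γ = 1 + K/(m₀c²) = 1 + 6440/139.6 = 47.132
β = √(1 − 1/γ²) = 0.99977
Dilated lifetime: γτ₀ = 47.132 × 26.0 ns = 1225.4 ns
d = βc·γτ₀ = 0.99977 × (2.998×10^8 m/s) × 1.2254×10^-6 s = 367 m

d ≈ 367 m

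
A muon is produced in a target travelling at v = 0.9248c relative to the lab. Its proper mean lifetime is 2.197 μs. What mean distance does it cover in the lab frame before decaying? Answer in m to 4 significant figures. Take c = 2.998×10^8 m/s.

γ = 1/√(1 − 0.9248²) = 2.62844
Dilated lifetime: Δt = γτ₀ = 2.62844 × 2.197 μs = 5.77469 μs
d = vΔt = 0.9248c × 5.77469 μs = 2.77255×10^8 m/s × 5.77469×10^-6 s = 1601 m

d ≈ 1601 m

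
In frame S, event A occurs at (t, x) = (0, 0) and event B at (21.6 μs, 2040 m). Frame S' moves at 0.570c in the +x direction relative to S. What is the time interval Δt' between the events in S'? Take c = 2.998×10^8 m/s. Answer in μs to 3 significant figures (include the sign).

Δt' ≈ 21.6 μs

γ = 1/√(1 − 0.570²) = 1.2171
Δt' = γ(Δt − vΔx/c²) = 1.2171 × (21.6 μs − 0.570×2040 m / (2.998×10^8 m/s))
= 1.2171 × (17.721 μs) = 21.6 μs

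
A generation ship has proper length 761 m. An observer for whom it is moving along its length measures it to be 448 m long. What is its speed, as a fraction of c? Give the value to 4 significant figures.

γ = L₀/L = 761/448 = 1.69866
β = √(1 − 1/γ²) = 0.8084

β ≈ 0.8084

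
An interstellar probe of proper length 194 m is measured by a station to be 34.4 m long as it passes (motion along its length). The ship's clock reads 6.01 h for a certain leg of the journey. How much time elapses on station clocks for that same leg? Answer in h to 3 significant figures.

Δt ≈ 33.9 h

Length contraction ⇒ γ = L₀/L = 194/34.4 = 5.6395
Time dilation: Δt = γτ₀ = 5.6395 × 6.01 h = 33.9 h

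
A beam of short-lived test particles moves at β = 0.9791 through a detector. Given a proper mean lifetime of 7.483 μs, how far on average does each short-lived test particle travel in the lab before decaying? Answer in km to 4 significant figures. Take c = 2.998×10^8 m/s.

γ = 1/√(1 − 0.9791²) = 4.91692
Dilated lifetime: Δt = γτ₀ = 4.91692 × 7.483 μs = 36.7933 μs
d = vΔt = 0.9791c × 36.7933 μs = 2.93534×10^8 m/s × 3.67933×10^-5 s = 10.80 km

d ≈ 10.80 km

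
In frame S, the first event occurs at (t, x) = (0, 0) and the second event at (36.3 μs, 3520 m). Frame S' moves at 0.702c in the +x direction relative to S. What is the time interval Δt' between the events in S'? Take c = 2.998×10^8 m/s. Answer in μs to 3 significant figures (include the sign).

γ = 1/√(1 − 0.702²) = 1.4041
Δt' = γ(Δt − vΔx/c²) = 1.4041 × (36.3 μs − 0.702×3520 m / (2.998×10^8 m/s))
= 1.4041 × (28.058 μs) = 39.4 μs

Δt' ≈ 39.4 μs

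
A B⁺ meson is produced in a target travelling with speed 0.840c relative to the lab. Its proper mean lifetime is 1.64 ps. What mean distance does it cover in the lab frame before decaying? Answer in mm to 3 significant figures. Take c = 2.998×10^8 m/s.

γ = 1/√(1 − 0.840²) = 1.8430
Dilated lifetime: Δt = γτ₀ = 1.8430 × 1.64 ps = 3.0226 ps
d = vΔt = 0.840c × 3.0226 ps = 2.5183×10^8 m/s × 3.0226×10^-12 s = 0.761 mm

d ≈ 0.761 mm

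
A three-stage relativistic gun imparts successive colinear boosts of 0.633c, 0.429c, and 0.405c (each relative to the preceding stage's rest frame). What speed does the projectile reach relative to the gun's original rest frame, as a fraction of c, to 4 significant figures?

u ≈ 0.9267c

Compose boost 2: (0.429 + 0.633)/(1 + 0.429×0.633) = 1.062/1.27156 = 0.835197
Compose boost 3: (0.405 + 0.835197)/(1 + 0.405×0.835197) = 1.24020/1.33825 = 0.9267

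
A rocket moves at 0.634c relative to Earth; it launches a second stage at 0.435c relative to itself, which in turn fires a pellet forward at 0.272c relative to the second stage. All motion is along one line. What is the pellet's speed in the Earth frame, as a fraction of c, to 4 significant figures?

Compose boost 2: (0.435 + 0.634)/(1 + 0.435×0.634) = 1.069/1.27579 = 0.837912
Compose boost 3: (0.272 + 0.837912)/(1 + 0.272×0.837912) = 1.10991/1.22791 = 0.9039

u ≈ 0.9039c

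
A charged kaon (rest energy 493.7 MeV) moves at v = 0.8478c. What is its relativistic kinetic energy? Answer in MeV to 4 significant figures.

K ≈ 437.3 MeV

γ = 1/√(1 − 0.8478²) = 1.88567
K = (γ − 1)m₀c² = (1.88567 − 1) × 493.7 MeV = 0.885668 × 493.7 MeV = 437.3 MeV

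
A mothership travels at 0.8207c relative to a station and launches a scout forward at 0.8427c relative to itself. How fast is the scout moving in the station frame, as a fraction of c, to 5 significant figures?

Compose boost 2: (0.8427 + 0.8207)/(1 + 0.8427×0.8207) = 1.6634/1.691604 = 0.98333

u ≈ 0.98333c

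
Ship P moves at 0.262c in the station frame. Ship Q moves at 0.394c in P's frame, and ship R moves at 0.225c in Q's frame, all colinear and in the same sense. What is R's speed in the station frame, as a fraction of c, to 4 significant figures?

u ≈ 0.7229c

Compose boost 2: (0.394 + 0.262)/(1 + 0.394×0.262) = 0.6560/1.10323 = 0.594619
Compose boost 3: (0.225 + 0.594619)/(1 + 0.225×0.594619) = 0.819619/1.13379 = 0.7229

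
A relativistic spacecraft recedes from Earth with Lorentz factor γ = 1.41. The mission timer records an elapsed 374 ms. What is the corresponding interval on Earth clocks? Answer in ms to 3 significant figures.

γ = 1.41 (given)
Time dilation: Δt = γτ₀ = 1.41 × 374 ms = 527 ms

Δt ≈ 527 ms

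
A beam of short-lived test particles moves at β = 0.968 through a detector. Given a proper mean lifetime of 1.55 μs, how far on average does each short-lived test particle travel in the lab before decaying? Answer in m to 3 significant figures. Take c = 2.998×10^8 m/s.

γ = 1/√(1 − 0.968²) = 3.9849
Dilated lifetime: Δt = γτ₀ = 3.9849 × 1.55 μs = 6.1765 μs
d = vΔt = 0.968c × 6.1765 μs = 2.9021×10^8 m/s × 6.1765×10^-6 s = 1790 m

d ≈ 1790 m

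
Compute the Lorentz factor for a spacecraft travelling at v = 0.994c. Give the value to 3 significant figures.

γ = 1/√(1 − β²) = 1/√(1 − 0.994²) = 1/√(0.011964) = 9.14

γ ≈ 9.14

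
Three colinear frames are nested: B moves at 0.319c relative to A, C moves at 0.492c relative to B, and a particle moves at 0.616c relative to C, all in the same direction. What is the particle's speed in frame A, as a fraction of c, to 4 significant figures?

u ≈ 0.9198c

Compose boost 2: (0.492 + 0.319)/(1 + 0.492×0.319) = 0.8110/1.15695 = 0.700982
Compose boost 3: (0.616 + 0.700982)/(1 + 0.616×0.700982) = 1.31698/1.43181 = 0.9198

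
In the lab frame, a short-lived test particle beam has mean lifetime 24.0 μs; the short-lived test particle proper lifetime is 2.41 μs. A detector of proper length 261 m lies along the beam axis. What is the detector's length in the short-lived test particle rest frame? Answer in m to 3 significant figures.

L ≈ 26.2 m

Time dilation ⇒ γ = Δt/τ₀ = 24.0/2.41 = 9.9585
Length contraction: L = L₀/γ = 261/9.9585 = 26.2 m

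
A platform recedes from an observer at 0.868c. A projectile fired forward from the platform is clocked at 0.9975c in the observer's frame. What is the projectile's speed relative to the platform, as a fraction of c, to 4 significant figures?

Inverse velocity addition: u' = (u − v)/(1 − uv/c²)
= (0.9975 − 0.868)/(1 − 0.9975×0.868) = 0.1295/0.134170 = 0.9652

u' ≈ 0.9652c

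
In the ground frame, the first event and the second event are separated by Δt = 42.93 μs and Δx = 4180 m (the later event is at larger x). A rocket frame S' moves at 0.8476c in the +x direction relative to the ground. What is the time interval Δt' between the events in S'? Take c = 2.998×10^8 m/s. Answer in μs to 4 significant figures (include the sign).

Δt' ≈ 58.63 μs

γ = 1/√(1 − 0.8476²) = 1.88453
Δt' = γ(Δt − vΔx/c²) = 1.88453 × (42.93 μs − 0.8476×4180 m / (2.998×10^8 m/s))
= 1.88453 × (31.1122 μs) = 58.63 μs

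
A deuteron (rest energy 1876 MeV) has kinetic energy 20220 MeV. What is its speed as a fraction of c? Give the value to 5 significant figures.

β ≈ 0.99639

γ = 1 + K/(m₀c²) = 1 + 20220/1876 = 11.77825
β = √(1 − 1/γ²) = 0.99639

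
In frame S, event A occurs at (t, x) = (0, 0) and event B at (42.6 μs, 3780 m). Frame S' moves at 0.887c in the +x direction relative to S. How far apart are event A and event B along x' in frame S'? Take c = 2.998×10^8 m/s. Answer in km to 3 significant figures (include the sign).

Δx' ≈ -16.3 km

γ = 1/√(1 − 0.887²) = 2.1656
Δx' = γ(Δx − vΔt) = 2.1656 × (3780 m − 0.887×(2.998×10^8 m/s)×42.6×10^-6 s)
= 2.1656 × (-7548.3 m) = -16.3 km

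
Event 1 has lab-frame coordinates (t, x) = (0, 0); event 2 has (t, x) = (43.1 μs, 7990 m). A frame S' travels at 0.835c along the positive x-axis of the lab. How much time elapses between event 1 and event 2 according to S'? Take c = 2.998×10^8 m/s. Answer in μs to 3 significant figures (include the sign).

Δt' ≈ 37.9 μs

γ = 1/√(1 − 0.835²) = 1.8174
Δt' = γ(Δt − vΔx/c²) = 1.8174 × (43.1 μs − 0.835×7990 m / (2.998×10^8 m/s))
= 1.8174 × (20.846 μs) = 37.9 μs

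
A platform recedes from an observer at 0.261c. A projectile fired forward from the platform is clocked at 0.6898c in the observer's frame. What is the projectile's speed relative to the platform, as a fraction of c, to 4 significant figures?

Inverse velocity addition: u' = (u − v)/(1 − uv/c²)
= (0.6898 − 0.261)/(1 − 0.6898×0.261) = 0.4288/0.819962 = 0.5230

u' ≈ 0.5230c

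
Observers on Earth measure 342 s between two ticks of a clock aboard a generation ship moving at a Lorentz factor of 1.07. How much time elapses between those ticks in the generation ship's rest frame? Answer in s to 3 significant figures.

γ = 1.07 (given)
Proper time: τ₀ = Δt/γ = 342/1.07 = 320 s

τ₀ ≈ 320 s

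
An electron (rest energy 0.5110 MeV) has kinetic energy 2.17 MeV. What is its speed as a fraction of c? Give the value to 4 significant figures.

β ≈ 0.9817

γ = 1 + K/(m₀c²) = 1 + 2.17/0.5110 = 5.24658
β = √(1 − 1/γ²) = 0.9817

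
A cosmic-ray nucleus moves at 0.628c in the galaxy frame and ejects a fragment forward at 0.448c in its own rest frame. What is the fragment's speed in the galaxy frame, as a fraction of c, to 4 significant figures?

Compose boost 2: (0.448 + 0.628)/(1 + 0.448×0.628) = 1.076/1.28134 = 0.8397

u ≈ 0.8397c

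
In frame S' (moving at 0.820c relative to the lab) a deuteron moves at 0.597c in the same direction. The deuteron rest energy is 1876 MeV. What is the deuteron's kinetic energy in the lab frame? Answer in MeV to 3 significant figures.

K ≈ 4210 MeV

u_lab = (0.597 + 0.820)/(1 + 0.597×0.820) = 0.951300
γ = 1/√(1 − 0.951300²) = 3.2440
K = (γ − 1)m₀c² = (3.2440 − 1) × 1876 = 2.2440 × 1876 = 4210 MeV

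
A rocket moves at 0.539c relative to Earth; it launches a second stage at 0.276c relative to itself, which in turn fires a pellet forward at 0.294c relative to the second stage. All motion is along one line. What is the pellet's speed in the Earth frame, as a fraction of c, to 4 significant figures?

Compose boost 2: (0.276 + 0.539)/(1 + 0.276×0.539) = 0.8150/1.14876 = 0.709458
Compose boost 3: (0.294 + 0.709458)/(1 + 0.294×0.709458) = 1.00346/1.20858 = 0.8303

u ≈ 0.8303c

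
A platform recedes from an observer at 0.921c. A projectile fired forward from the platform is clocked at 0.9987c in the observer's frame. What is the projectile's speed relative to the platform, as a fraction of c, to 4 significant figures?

u' ≈ 0.9689c

Inverse velocity addition: u' = (u − v)/(1 − uv/c²)
= (0.9987 − 0.921)/(1 − 0.9987×0.921) = 0.07770/0.0801973 = 0.9689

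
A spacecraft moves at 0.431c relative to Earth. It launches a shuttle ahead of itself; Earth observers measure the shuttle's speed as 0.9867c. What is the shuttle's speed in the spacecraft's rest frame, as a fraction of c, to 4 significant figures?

Inverse velocity addition: u' = (u − v)/(1 − uv/c²)
= (0.9867 − 0.431)/(1 − 0.9867×0.431) = 0.5557/0.574732 = 0.9669

u' ≈ 0.9669c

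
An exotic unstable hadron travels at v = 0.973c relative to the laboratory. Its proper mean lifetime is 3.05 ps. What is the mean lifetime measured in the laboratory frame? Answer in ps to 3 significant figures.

Δt ≈ 13.2 ps

γ = 1/√(1 − 0.973²) = 4.3327
Time dilation: Δt = γτ₀ = 4.3327 × 3.05 ps = 13.2 ps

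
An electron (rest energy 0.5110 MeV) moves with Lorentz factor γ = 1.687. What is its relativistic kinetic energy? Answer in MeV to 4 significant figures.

K ≈ 0.3511 MeV

γ = 1.687 (given)
K = (γ − 1)m₀c² = (1.687 − 1) × 0.5110 MeV = 0.687000 × 0.5110 MeV = 0.3511 MeV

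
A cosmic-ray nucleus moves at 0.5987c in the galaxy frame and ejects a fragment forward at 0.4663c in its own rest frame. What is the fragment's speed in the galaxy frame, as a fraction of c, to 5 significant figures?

Compose boost 2: (0.4663 + 0.5987)/(1 + 0.4663×0.5987) = 1.0650/1.279174 = 0.83257

u ≈ 0.83257c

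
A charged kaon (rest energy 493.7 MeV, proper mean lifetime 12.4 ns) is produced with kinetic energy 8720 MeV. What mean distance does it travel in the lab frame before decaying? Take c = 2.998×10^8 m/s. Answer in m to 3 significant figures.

γ = 1 + K/(m₀c²) = 1 + 8720/493.7 = 18.663
β = √(1 − 1/γ²) = 0.99856
Dilated lifetime: γτ₀ = 18.663 × 12.4 ns = 231.42 ns
d = βc·γτ₀ = 0.99856 × (2.998×10^8 m/s) × 2.3142×10^-7 s = 69.3 m

d ≈ 69.3 m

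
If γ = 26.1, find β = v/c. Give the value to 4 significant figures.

β = √(1 − 1/γ²) = √(1 − 1/26.1²) = √(0.998532) = 0.9993

β ≈ 0.9993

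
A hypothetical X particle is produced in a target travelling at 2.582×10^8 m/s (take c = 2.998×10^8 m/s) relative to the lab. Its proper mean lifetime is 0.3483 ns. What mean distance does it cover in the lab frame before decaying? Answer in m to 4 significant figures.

β = v/c = 2.582×10^8 / 2.998×10^8 = 0.861241
γ = 1/√(1 − 0.861241²) = 1.96774
Dilated lifetime: Δt = γτ₀ = 1.96774 × 0.3483 ns = 0.685364 ns
d = vΔt = 0.861241c × 0.685364 ns = 2.58200×10^8 m/s × 6.85364×10^-10 s = 0.1770 m

d ≈ 0.1770 m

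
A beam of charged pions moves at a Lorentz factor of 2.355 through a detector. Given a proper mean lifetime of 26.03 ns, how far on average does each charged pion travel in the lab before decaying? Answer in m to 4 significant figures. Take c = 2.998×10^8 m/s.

d ≈ 16.64 m

β = √(1 − 1/γ²) = √(1 − 1/2.355²) = 0.905368
Dilated lifetime: Δt = γτ₀ = 2.355 × 26.03 ns = 61.3007 ns
d = vΔt = 0.905368c × 61.3007 ns = 2.71429×10^8 m/s × 6.13007×10^-8 s = 16.64 m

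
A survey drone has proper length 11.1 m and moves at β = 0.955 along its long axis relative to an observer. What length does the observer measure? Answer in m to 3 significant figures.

L ≈ 3.29 m

γ = 1/√(1 − 0.955²) = 3.3715
Length contraction: L = L₀/γ = 11.1/3.3715 = 3.29 m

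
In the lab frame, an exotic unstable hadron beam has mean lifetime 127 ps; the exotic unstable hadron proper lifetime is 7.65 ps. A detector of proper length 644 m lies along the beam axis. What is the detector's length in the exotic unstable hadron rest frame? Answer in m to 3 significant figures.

Time dilation ⇒ γ = Δt/τ₀ = 127/7.65 = 16.601
Length contraction: L = L₀/γ = 644/16.601 = 38.8 m

L ≈ 38.8 m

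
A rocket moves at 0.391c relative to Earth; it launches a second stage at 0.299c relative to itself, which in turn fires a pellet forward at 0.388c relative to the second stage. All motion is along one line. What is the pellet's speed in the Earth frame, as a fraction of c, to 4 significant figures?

Compose boost 2: (0.299 + 0.391)/(1 + 0.299×0.391) = 0.6900/1.11691 = 0.617776
Compose boost 3: (0.388 + 0.617776)/(1 + 0.388×0.617776) = 1.00578/1.23970 = 0.8113

u ≈ 0.8113c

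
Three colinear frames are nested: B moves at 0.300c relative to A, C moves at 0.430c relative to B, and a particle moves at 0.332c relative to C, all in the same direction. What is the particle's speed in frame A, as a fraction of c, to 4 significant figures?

u ≈ 0.8056c

Compose boost 2: (0.430 + 0.300)/(1 + 0.430×0.300) = 0.7300/1.12900 = 0.646590
Compose boost 3: (0.332 + 0.646590)/(1 + 0.332×0.646590) = 0.978590/1.21467 = 0.8056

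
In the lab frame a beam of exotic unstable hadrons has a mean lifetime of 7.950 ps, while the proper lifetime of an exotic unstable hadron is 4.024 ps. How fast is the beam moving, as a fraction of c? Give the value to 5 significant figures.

γ = Δt/τ₀ = 7.950/4.024 = 1.975646
β = √(1 − 1/γ²) = √(1 − 1/1.975646²) = 0.86244

β ≈ 0.86244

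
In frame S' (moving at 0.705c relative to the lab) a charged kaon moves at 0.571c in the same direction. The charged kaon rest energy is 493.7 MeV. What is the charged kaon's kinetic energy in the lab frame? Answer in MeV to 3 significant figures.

u_lab = (0.571 + 0.705)/(1 + 0.571×0.705) = 0.909768
γ = 1/√(1 − 0.909768²) = 2.4090
K = (γ − 1)m₀c² = (2.4090 − 1) × 493.7 = 1.4090 × 493.7 = 696 MeV

K ≈ 696 MeV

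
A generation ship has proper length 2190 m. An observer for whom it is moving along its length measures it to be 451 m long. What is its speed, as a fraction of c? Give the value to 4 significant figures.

γ = L₀/L = 2190/451 = 4.85588
β = √(1 − 1/γ²) = 0.9786

β ≈ 0.9786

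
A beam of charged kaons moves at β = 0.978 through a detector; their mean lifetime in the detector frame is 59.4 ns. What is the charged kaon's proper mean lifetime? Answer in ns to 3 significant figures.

γ = 1/√(1 − 0.978²) = 4.7938
Proper time: τ₀ = Δt/γ = 59.4/4.7938 = 12.4 ns

τ₀ ≈ 12.4 ns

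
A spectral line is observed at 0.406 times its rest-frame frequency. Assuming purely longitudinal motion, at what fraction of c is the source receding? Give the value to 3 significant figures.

β ≈ 0.717

f_obs/f_src = √((1−β)/(1+β)) = 0.406  ⇒  (1−β)/(1+β) = 0.16484
β = |1 − D²|/(1 + D²) = |1 − 0.16484|/(1 + 0.16484) = 0.717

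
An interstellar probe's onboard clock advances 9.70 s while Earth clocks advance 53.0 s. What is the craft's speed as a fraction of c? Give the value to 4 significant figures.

γ = Δt/τ₀ = 53.0/9.70 = 5.46392
β = √(1 − 1/γ²) = √(1 − 1/5.46392²) = 0.9831

β ≈ 0.9831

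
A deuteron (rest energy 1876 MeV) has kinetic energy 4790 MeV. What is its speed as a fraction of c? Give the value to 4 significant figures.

γ = 1 + K/(m₀c²) = 1 + 4790/1876 = 3.55330
β = √(1 − 1/γ²) = 0.9596

β ≈ 0.9596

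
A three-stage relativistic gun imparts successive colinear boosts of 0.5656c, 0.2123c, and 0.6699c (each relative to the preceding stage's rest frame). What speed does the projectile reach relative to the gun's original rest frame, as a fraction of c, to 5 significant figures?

Compose boost 2: (0.2123 + 0.5656)/(1 + 0.2123×0.5656) = 0.77790/1.120077 = 0.6945059
Compose boost 3: (0.6699 + 0.6945059)/(1 + 0.6699×0.6945059) = 1.364406/1.465250 = 0.93118

u ≈ 0.93118c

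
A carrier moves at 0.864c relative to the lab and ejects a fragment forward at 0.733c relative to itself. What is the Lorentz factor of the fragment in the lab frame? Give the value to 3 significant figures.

γ ≈ 4.77

u_lab = (0.733 + 0.864)/(1 + 0.733×0.864) = 1.597/1.63331 = 0.977768
γ = 1/√(1 − 0.977768²) = 4.77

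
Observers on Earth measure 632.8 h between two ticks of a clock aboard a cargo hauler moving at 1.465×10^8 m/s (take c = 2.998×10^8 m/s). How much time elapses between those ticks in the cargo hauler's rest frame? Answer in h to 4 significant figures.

τ₀ ≈ 552.1 h

β = v/c = 1.465×10^8 / 2.998×10^8 = 0.488659
γ = 1/√(1 − 0.488659²) = 1.14616
Proper time: τ₀ = Δt/γ = 632.8/1.14616 = 552.1 h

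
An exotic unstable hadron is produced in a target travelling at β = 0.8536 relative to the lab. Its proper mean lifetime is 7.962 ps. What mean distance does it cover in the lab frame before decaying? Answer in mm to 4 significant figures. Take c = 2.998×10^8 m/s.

d ≈ 3.911 mm

γ = 1/√(1 − 0.8536²) = 1.91965
Dilated lifetime: Δt = γτ₀ = 1.91965 × 7.962 ps = 15.2842 ps
d = vΔt = 0.8536c × 15.2842 ps = 2.55909×10^8 m/s × 1.52842×10^-11 s = 3.911 mm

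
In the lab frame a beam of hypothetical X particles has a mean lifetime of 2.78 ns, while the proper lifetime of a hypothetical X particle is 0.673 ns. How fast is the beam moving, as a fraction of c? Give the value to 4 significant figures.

β ≈ 0.9703

γ = Δt/τ₀ = 2.78/0.673 = 4.13076
β = √(1 − 1/γ²) = √(1 − 1/4.13076²) = 0.9703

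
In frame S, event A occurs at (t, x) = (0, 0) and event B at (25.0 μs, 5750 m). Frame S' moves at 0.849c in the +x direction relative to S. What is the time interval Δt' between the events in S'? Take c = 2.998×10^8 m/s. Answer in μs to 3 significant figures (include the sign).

Δt' ≈ 16.5 μs

γ = 1/√(1 − 0.849²) = 1.8925
Δt' = γ(Δt − vΔx/c²) = 1.8925 × (25.0 μs − 0.849×5750 m / (2.998×10^8 m/s))
= 1.8925 × (8.7166 μs) = 16.5 μs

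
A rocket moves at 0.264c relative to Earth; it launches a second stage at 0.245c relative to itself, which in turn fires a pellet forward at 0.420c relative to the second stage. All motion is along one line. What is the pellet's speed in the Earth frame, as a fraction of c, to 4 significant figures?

u ≈ 0.7479c

Compose boost 2: (0.245 + 0.264)/(1 + 0.245×0.264) = 0.5090/1.06468 = 0.478078
Compose boost 3: (0.420 + 0.478078)/(1 + 0.420×0.478078) = 0.898078/1.20079 = 0.7479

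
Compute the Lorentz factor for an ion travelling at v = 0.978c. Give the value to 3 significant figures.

γ ≈ 4.79

γ = 1/√(1 − β²) = 1/√(1 − 0.978²) = 1/√(0.043516) = 4.79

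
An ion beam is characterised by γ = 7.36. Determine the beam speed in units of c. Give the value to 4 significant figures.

β = √(1 − 1/γ²) = √(1 − 1/7.36²) = √(0.981539) = 0.9907

β ≈ 0.9907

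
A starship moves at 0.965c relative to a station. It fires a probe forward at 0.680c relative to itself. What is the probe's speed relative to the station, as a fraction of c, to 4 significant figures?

Relativistic velocity addition: u = (u' + v)/(1 + u'v/c²)
= (0.680 + 0.965)/(1 + 0.680×0.965) = 1.645/1.65620 = 0.9932

u ≈ 0.9932c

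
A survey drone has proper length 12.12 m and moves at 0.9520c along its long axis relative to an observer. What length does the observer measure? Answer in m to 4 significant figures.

γ = 1/√(1 − 0.9520²) = 3.26693
Length contraction: L = L₀/γ = 12.12/3.26693 = 3.710 m

L ≈ 3.710 m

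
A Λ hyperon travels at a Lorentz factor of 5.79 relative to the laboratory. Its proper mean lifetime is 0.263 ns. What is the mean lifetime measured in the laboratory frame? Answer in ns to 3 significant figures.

γ = 5.79 (given)
Time dilation: Δt = γτ₀ = 5.79 × 0.263 ns = 1.52 ns

Δt ≈ 1.52 ns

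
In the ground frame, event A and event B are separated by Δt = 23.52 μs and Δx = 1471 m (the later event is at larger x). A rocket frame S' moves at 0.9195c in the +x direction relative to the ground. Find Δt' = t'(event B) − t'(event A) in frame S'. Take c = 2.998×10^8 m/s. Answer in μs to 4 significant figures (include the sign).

γ = 1/√(1 − 0.9195²) = 2.54395
Δt' = γ(Δt − vΔx/c²) = 2.54395 × (23.52 μs − 0.9195×1471 m / (2.998×10^8 m/s))
= 2.54395 × (19.0084 μs) = 48.36 μs

Δt' ≈ 48.36 μs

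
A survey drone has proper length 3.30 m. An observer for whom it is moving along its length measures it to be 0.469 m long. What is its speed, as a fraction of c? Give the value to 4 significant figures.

γ = L₀/L = 3.30/0.469 = 7.03625
β = √(1 − 1/γ²) = 0.9898

β ≈ 0.9898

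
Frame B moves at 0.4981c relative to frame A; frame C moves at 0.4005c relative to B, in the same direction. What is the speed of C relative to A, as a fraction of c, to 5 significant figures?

Compose boost 2: (0.4005 + 0.4981)/(1 + 0.4005×0.4981) = 0.89860/1.199489 = 0.74915

u ≈ 0.74915c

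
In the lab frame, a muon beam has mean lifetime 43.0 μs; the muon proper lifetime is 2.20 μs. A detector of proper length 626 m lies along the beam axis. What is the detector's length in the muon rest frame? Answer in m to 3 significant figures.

L ≈ 32.0 m

Time dilation ⇒ γ = Δt/τ₀ = 43.0/2.20 = 19.545
Length contraction: L = L₀/γ = 626/19.545 = 32.0 m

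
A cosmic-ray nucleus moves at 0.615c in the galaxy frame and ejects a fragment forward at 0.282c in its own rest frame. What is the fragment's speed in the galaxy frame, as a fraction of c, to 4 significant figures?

Compose boost 2: (0.282 + 0.615)/(1 + 0.282×0.615) = 0.8970/1.17343 = 0.7644

u ≈ 0.7644c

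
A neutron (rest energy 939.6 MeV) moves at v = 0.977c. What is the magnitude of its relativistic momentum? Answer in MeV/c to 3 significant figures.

γ = 1/√(1 − 0.977²) = 4.6896
p = γβm₀c = 4.6896 × 0.977 × 939.6 MeV/c = 4300 MeV/c

p ≈ 4300 MeV/c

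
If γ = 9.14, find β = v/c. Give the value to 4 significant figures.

β = √(1 − 1/γ²) = √(1 − 1/9.14²) = √(0.988030) = 0.9940

β ≈ 0.9940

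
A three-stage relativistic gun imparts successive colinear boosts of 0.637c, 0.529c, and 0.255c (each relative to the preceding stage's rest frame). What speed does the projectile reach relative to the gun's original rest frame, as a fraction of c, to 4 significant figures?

u ≈ 0.9221c

Compose boost 2: (0.529 + 0.637)/(1 + 0.529×0.637) = 1.166/1.33697 = 0.872119
Compose boost 3: (0.255 + 0.872119)/(1 + 0.255×0.872119) = 1.12712/1.22239 = 0.9221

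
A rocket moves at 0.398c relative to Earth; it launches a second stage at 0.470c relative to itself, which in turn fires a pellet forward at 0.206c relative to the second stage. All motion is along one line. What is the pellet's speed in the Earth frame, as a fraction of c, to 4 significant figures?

Compose boost 2: (0.470 + 0.398)/(1 + 0.470×0.398) = 0.8680/1.18706 = 0.731218
Compose boost 3: (0.206 + 0.731218)/(1 + 0.206×0.731218) = 0.937218/1.15063 = 0.8145

u ≈ 0.8145c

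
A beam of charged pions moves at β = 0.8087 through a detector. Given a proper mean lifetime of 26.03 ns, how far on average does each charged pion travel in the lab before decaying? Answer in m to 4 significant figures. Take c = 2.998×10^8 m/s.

γ = 1/√(1 − 0.8087²) = 1.70004
Dilated lifetime: Δt = γτ₀ = 1.70004 × 26.03 ns = 44.2521 ns
d = vΔt = 0.8087c × 44.2521 ns = 2.42448×10^8 m/s × 4.42521×10^-8 s = 10.73 m

d ≈ 10.73 m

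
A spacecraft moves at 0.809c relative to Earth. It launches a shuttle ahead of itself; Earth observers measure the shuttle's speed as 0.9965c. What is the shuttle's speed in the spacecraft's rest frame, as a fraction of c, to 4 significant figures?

Inverse velocity addition: u' = (u − v)/(1 − uv/c²)
= (0.9965 − 0.809)/(1 − 0.9965×0.809) = 0.1875/0.193831 = 0.9673

u' ≈ 0.9673c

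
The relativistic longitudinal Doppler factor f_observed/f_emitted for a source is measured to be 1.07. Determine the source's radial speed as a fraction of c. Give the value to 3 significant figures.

β ≈ 0.0676

f_obs/f_src = √((1+β)/(1−β)) = 1.07  ⇒  (1+β)/(1−β) = 1.1449
β = |1 − D²|/(1 + D²) = |1 − 1.1449|/(1 + 1.1449) = 0.0676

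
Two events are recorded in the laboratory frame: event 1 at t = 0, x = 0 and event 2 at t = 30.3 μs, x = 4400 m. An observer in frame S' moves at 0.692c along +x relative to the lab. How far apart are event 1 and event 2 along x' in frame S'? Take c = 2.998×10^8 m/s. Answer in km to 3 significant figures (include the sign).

Δx' ≈ -2.61 km

γ = 1/√(1 − 0.692²) = 1.3852
Δx' = γ(Δx − vΔt) = 1.3852 × (4400 m − 0.692×(2.998×10^8 m/s)×30.3×10^-6 s)
= 1.3852 × (-1886.1 m) = -2.61 km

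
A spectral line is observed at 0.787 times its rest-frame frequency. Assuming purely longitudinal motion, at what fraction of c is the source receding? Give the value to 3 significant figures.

β ≈ 0.235

f_obs/f_src = √((1−β)/(1+β)) = 0.787  ⇒  (1−β)/(1+β) = 0.61937
β = |1 − D²|/(1 + D²) = |1 − 0.61937|/(1 + 0.61937) = 0.235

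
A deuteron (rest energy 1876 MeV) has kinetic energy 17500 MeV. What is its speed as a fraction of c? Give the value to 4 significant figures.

γ = 1 + K/(m₀c²) = 1 + 17500/1876 = 10.3284
β = √(1 − 1/γ²) = 0.9953

β ≈ 0.9953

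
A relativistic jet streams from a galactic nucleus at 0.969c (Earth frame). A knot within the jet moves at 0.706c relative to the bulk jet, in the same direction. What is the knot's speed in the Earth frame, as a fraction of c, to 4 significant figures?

Relativistic velocity addition: u = (u' + v)/(1 + u'v/c²)
= (0.706 + 0.969)/(1 + 0.706×0.969) = 1.675/1.68411 = 0.9946

u ≈ 0.9946c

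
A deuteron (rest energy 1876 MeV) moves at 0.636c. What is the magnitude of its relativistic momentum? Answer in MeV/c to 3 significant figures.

p ≈ 1550 MeV/c

γ = 1/√(1 − 0.636²) = 1.2959
p = γβm₀c = 1.2959 × 0.636 × 1876 MeV/c = 1550 MeV/c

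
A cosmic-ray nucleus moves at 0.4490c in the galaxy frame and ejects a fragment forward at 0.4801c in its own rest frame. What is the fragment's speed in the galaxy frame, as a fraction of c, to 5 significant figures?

Compose boost 2: (0.4801 + 0.4490)/(1 + 0.4801×0.4490) = 0.92910/1.215565 = 0.76434

u ≈ 0.76434c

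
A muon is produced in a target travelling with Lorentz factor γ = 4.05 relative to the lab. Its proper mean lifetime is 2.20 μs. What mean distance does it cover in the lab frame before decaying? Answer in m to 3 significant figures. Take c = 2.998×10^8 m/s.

d ≈ 2590 m

β = √(1 − 1/γ²) = √(1 − 1/4.05²) = 0.96904
Dilated lifetime: Δt = γτ₀ = 4.05 × 2.20 μs = 8.9100 μs
d = vΔt = 0.96904c × 8.9100 μs = 2.9052×10^8 m/s × 8.9100×10^-6 s = 2590 m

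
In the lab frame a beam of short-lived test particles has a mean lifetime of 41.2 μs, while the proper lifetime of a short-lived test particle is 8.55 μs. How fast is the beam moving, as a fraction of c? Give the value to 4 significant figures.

β ≈ 0.9782

γ = Δt/τ₀ = 41.2/8.55 = 4.81871
β = √(1 − 1/γ²) = √(1 − 1/4.81871²) = 0.9782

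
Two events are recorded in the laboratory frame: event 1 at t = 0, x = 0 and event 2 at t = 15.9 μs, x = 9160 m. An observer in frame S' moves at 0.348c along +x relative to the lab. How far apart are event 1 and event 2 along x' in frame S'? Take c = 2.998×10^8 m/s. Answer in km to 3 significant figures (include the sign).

γ = 1/√(1 − 0.348²) = 1.0667
Δx' = γ(Δx − vΔt) = 1.0667 × (9160 m − 0.348×(2.998×10^8 m/s)×15.9×10^-6 s)
= 1.0667 × (7501.1 m) = 8.00 km

Δx' ≈ 8.00 km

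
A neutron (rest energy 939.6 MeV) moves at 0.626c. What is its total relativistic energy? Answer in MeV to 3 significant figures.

γ = 1/√(1 − 0.626²) = 1.2823
E = γm₀c² = 1.2823 × 939.6 MeV = 1200 MeV

E ≈ 1200 MeV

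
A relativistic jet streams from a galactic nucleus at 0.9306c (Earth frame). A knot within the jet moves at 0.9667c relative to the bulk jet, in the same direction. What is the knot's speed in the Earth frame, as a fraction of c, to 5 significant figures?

u ≈ 0.99878c

Relativistic velocity addition: u = (u' + v)/(1 + u'v/c²)
= (0.9667 + 0.9306)/(1 + 0.9667×0.9306) = 1.8973/1.899611 = 0.99878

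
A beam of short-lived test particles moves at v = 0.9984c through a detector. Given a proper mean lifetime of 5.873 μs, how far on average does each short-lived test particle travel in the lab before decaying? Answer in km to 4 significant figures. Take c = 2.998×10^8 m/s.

γ = 1/√(1 − 0.9984²) = 17.6847
Dilated lifetime: Δt = γτ₀ = 17.6847 × 5.873 μs = 103.863 μs
d = vΔt = 0.9984c × 103.863 μs = 2.99320×10^8 m/s × 0.000103863 s = 31.09 km

d ≈ 31.09 km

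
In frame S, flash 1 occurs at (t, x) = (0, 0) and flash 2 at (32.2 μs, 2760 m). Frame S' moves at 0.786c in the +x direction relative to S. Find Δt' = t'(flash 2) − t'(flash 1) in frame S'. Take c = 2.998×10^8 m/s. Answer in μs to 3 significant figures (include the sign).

Δt' ≈ 40.4 μs

γ = 1/√(1 − 0.786²) = 1.6175
Δt' = γ(Δt − vΔx/c²) = 1.6175 × (32.2 μs − 0.786×2760 m / (2.998×10^8 m/s))
= 1.6175 × (24.964 μs) = 40.4 μs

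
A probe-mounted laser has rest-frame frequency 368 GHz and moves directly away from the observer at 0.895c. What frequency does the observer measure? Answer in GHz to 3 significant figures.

f_obs ≈ 86.6 GHz

Relativistic Doppler: f_obs = f_src √((1−β)/(1+β))
= 368 × √(0.10500/1.8950) = 368 × 0.23539 = 86.6 GHz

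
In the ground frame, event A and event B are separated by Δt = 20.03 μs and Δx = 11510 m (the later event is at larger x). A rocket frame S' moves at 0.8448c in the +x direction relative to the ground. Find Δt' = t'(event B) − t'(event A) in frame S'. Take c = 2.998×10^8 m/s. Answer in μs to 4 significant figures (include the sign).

γ = 1/√(1 − 0.8448²) = 1.86887
Δt' = γ(Δt − vΔx/c²) = 1.86887 × (20.03 μs − 0.8448×11510 m / (2.998×10^8 m/s))
= 1.86887 × (-12.4038 μs) = -23.18 μs

Δt' ≈ -23.18 μs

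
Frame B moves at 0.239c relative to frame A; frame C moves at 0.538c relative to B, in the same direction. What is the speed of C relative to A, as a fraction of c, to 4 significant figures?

u ≈ 0.6885c

Compose boost 2: (0.538 + 0.239)/(1 + 0.538×0.239) = 0.7770/1.12858 = 0.6885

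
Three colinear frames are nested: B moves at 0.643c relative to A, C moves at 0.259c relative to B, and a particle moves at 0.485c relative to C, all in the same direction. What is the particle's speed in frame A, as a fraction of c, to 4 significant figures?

Compose boost 2: (0.259 + 0.643)/(1 + 0.259×0.643) = 0.9020/1.16654 = 0.773229
Compose boost 3: (0.485 + 0.773229)/(1 + 0.485×0.773229) = 1.25823/1.37502 = 0.9151

u ≈ 0.9151c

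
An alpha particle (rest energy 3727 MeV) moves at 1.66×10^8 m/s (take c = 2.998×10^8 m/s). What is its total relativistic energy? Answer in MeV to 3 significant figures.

β = v/c = 1.66×10^8 / 2.998×10^8 = 0.55370
γ = 1/√(1 − 0.55370²) = 1.2009
E = γm₀c² = 1.2009 × 3727 MeV = 4480 MeV

E ≈ 4480 MeV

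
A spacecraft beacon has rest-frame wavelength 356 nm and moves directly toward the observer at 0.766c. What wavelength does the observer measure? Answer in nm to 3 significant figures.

λ_obs ≈ 130 nm

Relativistic Doppler: λ_obs = λ_src √((1−β)/(1+β))
= 356 × √(0.23400/1.7660) = 356 × 0.36401 = 130 nm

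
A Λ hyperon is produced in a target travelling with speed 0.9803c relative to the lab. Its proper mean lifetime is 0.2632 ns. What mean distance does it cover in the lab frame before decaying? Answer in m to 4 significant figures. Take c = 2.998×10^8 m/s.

d ≈ 0.3916 m

γ = 1/√(1 − 0.9803²) = 5.06292
Dilated lifetime: Δt = γτ₀ = 5.06292 × 0.2632 ns = 1.33256 ns
d = vΔt = 0.9803c × 1.33256 ns = 2.93894×10^8 m/s × 1.33256×10^-9 s = 0.3916 m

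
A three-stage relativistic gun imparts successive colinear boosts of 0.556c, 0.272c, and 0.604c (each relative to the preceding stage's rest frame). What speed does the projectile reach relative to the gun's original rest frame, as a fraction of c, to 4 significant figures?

u ≈ 0.9225c

Compose boost 2: (0.272 + 0.556)/(1 + 0.272×0.556) = 0.8280/1.15123 = 0.719229
Compose boost 3: (0.604 + 0.719229)/(1 + 0.604×0.719229) = 1.32323/1.43441 = 0.9225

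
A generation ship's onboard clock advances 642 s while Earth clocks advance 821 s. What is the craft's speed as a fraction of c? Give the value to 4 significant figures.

β ≈ 0.6233

γ = Δt/τ₀ = 821/642 = 1.27882
β = √(1 − 1/γ²) = √(1 − 1/1.27882²) = 0.6233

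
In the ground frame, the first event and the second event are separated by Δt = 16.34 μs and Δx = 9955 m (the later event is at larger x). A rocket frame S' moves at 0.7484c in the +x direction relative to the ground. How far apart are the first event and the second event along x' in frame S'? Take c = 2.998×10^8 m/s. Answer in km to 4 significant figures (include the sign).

Δx' ≈ 9.482 km

γ = 1/√(1 − 0.7484²) = 1.50773
Δx' = γ(Δx − vΔt) = 1.50773 × (9955 m − 0.7484×(2.998×10^8 m/s)×16.34×10^-6 s)
= 1.50773 × (6288.79 m) = 9.482 km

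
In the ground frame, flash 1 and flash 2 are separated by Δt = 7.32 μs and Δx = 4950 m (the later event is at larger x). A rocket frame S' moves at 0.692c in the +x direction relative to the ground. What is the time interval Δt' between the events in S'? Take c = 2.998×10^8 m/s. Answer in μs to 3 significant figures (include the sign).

γ = 1/√(1 − 0.692²) = 1.3852
Δt' = γ(Δt − vΔx/c²) = 1.3852 × (7.32 μs − 0.692×4950 m / (2.998×10^8 m/s))
= 1.3852 × (-4.1056 μs) = -5.69 μs

Δt' ≈ -5.69 μs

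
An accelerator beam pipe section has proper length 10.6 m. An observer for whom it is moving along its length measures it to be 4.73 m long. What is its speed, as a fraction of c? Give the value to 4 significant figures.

β ≈ 0.8949

γ = L₀/L = 10.6/4.73 = 2.24101
β = √(1 − 1/γ²) = 0.8949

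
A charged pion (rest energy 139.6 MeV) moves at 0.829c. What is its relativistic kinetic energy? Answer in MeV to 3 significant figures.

γ = 1/√(1 − 0.829²) = 1.7881
K = (γ − 1)m₀c² = (1.7881 − 1) × 139.6 MeV = 0.78811 × 139.6 MeV = 110 MeV

K ≈ 110 MeV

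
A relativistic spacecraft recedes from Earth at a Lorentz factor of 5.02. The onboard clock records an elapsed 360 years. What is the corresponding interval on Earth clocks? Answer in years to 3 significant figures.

Δt ≈ 1810 years

γ = 5.02 (given)
Time dilation: Δt = γτ₀ = 5.02 × 360 years = 1810 years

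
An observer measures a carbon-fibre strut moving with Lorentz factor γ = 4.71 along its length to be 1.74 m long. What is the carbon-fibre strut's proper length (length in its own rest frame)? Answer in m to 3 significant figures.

L₀ ≈ 8.20 m

γ = 4.71 (given)
L₀ = γL = 4.71 × 1.74 = 8.20 m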